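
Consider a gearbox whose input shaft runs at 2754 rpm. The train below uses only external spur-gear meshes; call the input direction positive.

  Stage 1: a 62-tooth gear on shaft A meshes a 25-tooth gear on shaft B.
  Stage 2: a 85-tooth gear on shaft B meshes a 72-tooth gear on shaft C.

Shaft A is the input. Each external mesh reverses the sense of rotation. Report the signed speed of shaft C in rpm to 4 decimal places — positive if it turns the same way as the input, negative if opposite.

Stage 1 [62T→25T]: ω = 2754.0000×62/25 = 6829.9200 rpm, dir flips to −; running = −6829.9200
Stage 2 [85T→72T]: ω = 6829.9200×85/72 = 8063.1000 rpm, dir flips to +; running = +8063.1000

+8063.1000 rpm (same as input, |ω| = 8063.1000 rpm)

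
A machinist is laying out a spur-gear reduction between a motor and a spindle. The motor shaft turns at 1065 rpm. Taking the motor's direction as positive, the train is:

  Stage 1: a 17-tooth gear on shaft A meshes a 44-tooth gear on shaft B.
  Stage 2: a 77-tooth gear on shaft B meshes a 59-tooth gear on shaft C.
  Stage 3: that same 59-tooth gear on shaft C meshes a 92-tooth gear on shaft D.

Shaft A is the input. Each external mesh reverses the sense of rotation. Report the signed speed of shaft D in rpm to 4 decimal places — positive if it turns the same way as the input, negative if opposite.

-344.3886 rpm (opposite to input, |ω| = 344.3886 rpm)

Stage 1 [17T→44T]: ω = 1065.0000×17/44 = 411.4773 rpm, dir flips to −; running = −411.4773
Stage 2 [77T→59T]: ω = 411.4773×77/59 = 537.0127 rpm, dir flips to +; running = +537.0127
Stage 3 [59T→92T]: ω = 537.0127×59/92 = 344.3886 rpm, dir flips to −; running = −344.3886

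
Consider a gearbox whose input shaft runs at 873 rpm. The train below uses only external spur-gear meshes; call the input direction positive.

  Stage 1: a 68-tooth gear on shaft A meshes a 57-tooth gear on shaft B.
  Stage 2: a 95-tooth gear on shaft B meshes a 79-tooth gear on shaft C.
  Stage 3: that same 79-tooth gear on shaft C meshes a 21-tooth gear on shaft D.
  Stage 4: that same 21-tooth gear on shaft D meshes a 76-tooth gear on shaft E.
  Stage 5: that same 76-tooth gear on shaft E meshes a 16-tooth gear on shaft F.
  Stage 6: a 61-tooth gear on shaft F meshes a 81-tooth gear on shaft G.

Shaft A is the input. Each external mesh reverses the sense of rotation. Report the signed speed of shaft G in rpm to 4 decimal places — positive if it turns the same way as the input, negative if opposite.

+4656.8981 rpm (same as input, |ω| = 4656.8981 rpm)

Stage 1 [68T→57T]: ω = 873.0000×68/57 = 1041.4737 rpm, dir flips to −; running = −1041.4737
Stage 2 [95T→79T]: ω = 1041.4737×95/79 = 1252.4051 rpm, dir flips to +; running = +1252.4051
Stage 3 [79T→21T]: ω = 1252.4051×79/21 = 4711.4286 rpm, dir flips to −; running = −4711.4286
Stage 4 [21T→76T]: ω = 4711.4286×21/76 = 1301.8421 rpm, dir flips to +; running = +1301.8421
Stage 5 [76T→16T]: ω = 1301.8421×76/16 = 6183.7500 rpm, dir flips to −; running = −6183.7500
Stage 6 [61T→81T]: ω = 6183.7500×61/81 = 4656.8981 rpm, dir flips to +; running = +4656.8981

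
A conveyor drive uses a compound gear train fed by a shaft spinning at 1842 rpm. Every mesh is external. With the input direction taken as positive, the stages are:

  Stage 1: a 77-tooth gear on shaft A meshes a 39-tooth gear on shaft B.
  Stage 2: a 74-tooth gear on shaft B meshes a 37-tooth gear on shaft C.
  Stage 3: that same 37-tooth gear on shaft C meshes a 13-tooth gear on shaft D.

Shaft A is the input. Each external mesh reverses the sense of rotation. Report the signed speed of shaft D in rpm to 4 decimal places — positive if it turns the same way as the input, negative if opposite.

-20701.6095 rpm (opposite to input, |ω| = 20701.6095 rpm)

Stage 1 [77T→39T]: ω = 1842.0000×77/39 = 3636.7692 rpm, dir flips to −; running = −3636.7692
Stage 2 [74T→37T]: ω = 3636.7692×74/37 = 7273.5385 rpm, dir flips to +; running = +7273.5385
Stage 3 [37T→13T]: ω = 7273.5385×37/13 = 20701.6095 rpm, dir flips to −; running = −20701.6095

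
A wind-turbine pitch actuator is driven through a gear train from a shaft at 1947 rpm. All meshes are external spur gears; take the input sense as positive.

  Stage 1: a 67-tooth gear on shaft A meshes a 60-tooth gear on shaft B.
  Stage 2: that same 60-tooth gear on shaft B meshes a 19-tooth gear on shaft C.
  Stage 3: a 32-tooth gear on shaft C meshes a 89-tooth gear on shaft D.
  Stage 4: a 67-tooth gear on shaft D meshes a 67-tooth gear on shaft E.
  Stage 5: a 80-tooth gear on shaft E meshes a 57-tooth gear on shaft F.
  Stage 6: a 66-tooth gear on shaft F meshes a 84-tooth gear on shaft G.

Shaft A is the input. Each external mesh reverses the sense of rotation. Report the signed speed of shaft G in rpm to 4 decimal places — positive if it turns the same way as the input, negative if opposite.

+2722.2431 rpm (same as input, |ω| = 2722.2431 rpm)

Stage 1 [67T→60T]: ω = 1947.0000×67/60 = 2174.1500 rpm, dir flips to −; running = −2174.1500
Stage 2 [60T→19T]: ω = 2174.1500×60/19 = 6865.7368 rpm, dir flips to +; running = +6865.7368
Stage 3 [32T→89T]: ω = 6865.7368×32/89 = 2468.5795 rpm, dir flips to −; running = −2468.5795
Stage 4 [67T→67T]: ω = 2468.5795×67/67 = 2468.5795 rpm, dir flips to +; running = +2468.5795
Stage 5 [80T→57T]: ω = 2468.5795×80/57 = 3464.6730 rpm, dir flips to −; running = −3464.6730
Stage 6 [66T→84T]: ω = 3464.6730×66/84 = 2722.2431 rpm, dir flips to +; running = +2722.2431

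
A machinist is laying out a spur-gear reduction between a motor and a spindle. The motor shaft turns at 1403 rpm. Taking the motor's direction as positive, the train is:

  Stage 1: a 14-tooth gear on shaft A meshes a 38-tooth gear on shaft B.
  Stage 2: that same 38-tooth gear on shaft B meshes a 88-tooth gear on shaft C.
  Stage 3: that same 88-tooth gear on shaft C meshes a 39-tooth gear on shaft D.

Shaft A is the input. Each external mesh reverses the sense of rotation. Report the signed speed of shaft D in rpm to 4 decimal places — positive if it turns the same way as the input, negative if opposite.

-503.6410 rpm (opposite to input, |ω| = 503.6410 rpm)

Stage 1 [14T→38T]: ω = 1403.0000×14/38 = 516.8947 rpm, dir flips to −; running = −516.8947
Stage 2 [38T→88T]: ω = 516.8947×38/88 = 223.2045 rpm, dir flips to +; running = +223.2045
Stage 3 [88T→39T]: ω = 223.2045×88/39 = 503.6410 rpm, dir flips to −; running = −503.6410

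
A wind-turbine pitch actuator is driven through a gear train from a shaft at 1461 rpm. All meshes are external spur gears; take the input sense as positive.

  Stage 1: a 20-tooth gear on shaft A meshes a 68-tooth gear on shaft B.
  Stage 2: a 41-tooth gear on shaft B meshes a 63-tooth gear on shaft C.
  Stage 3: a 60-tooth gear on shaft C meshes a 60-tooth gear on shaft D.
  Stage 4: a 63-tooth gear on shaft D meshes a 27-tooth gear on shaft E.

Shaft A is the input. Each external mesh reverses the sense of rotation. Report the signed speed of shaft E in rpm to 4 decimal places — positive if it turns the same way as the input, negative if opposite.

Stage 1 [20T→68T]: ω = 1461.0000×20/68 = 429.7059 rpm, dir flips to −; running = −429.7059
Stage 2 [41T→63T]: ω = 429.7059×41/63 = 279.6499 rpm, dir flips to +; running = +279.6499
Stage 3 [60T→60T]: ω = 279.6499×60/60 = 279.6499 rpm, dir flips to −; running = −279.6499
Stage 4 [63T→27T]: ω = 279.6499×63/27 = 652.5163 rpm, dir flips to +; running = +652.5163

+652.5163 rpm (same as input, |ω| = 652.5163 rpm)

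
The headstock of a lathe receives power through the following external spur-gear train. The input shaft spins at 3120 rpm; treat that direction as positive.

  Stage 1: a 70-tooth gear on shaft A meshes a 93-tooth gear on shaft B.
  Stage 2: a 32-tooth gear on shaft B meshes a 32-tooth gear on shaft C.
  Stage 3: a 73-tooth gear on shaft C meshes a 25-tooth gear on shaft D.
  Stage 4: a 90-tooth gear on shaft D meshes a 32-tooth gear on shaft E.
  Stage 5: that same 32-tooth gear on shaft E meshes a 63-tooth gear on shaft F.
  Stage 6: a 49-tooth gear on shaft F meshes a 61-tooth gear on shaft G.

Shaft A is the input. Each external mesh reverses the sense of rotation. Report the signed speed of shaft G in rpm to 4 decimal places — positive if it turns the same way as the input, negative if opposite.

Stage 1 [70T→93T]: ω = 3120.0000×70/93 = 2348.3871 rpm, dir flips to −; running = −2348.3871
Stage 2 [32T→32T]: ω = 2348.3871×32/32 = 2348.3871 rpm, dir flips to +; running = +2348.3871
Stage 3 [73T→25T]: ω = 2348.3871×73/25 = 6857.2903 rpm, dir flips to −; running = −6857.2903
Stage 4 [90T→32T]: ω = 6857.2903×90/32 = 19286.1290 rpm, dir flips to +; running = +19286.1290
Stage 5 [32T→63T]: ω = 19286.1290×32/63 = 9796.1290 rpm, dir flips to −; running = −9796.1290
Stage 6 [49T→61T]: ω = 9796.1290×49/61 = 7869.0217 rpm, dir flips to +; running = +7869.0217

+7869.0217 rpm (same as input, |ω| = 7869.0217 rpm)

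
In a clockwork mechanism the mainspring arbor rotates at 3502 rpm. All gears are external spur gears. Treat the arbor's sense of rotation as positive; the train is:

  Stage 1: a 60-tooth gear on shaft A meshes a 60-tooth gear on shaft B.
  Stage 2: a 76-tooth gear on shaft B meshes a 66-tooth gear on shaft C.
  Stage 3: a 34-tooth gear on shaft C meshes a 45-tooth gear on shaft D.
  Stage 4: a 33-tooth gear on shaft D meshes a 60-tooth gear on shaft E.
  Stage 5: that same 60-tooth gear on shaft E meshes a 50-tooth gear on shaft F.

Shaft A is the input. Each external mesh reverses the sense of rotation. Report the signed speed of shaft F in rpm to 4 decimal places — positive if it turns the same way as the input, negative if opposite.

-2010.9262 rpm (opposite to input, |ω| = 2010.9262 rpm)

Stage 1 [60T→60T]: ω = 3502.0000×60/60 = 3502.0000 rpm, dir flips to −; running = −3502.0000
Stage 2 [76T→66T]: ω = 3502.0000×76/66 = 4032.6061 rpm, dir flips to +; running = +4032.6061
Stage 3 [34T→45T]: ω = 4032.6061×34/45 = 3046.8579 rpm, dir flips to −; running = −3046.8579
Stage 4 [33T→60T]: ω = 3046.8579×33/60 = 1675.7719 rpm, dir flips to +; running = +1675.7719
Stage 5 [60T→50T]: ω = 1675.7719×60/50 = 2010.9262 rpm, dir flips to −; running = −2010.9262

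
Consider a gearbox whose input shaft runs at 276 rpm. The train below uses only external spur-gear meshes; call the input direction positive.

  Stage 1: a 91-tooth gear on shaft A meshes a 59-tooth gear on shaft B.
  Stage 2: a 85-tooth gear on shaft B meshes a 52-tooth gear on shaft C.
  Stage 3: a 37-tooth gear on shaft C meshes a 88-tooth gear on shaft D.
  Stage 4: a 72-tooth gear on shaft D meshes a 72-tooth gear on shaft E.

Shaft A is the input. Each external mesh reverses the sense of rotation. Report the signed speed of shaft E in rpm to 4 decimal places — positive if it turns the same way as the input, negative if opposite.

+292.5722 rpm (same as input, |ω| = 292.5722 rpm)

Stage 1 [91T→59T]: ω = 276.0000×91/59 = 425.6949 rpm, dir flips to −; running = −425.6949
Stage 2 [85T→52T]: ω = 425.6949×85/52 = 695.8475 rpm, dir flips to +; running = +695.8475
Stage 3 [37T→88T]: ω = 695.8475×37/88 = 292.5722 rpm, dir flips to −; running = −292.5722
Stage 4 [72T→72T]: ω = 292.5722×72/72 = 292.5722 rpm, dir flips to +; running = +292.5722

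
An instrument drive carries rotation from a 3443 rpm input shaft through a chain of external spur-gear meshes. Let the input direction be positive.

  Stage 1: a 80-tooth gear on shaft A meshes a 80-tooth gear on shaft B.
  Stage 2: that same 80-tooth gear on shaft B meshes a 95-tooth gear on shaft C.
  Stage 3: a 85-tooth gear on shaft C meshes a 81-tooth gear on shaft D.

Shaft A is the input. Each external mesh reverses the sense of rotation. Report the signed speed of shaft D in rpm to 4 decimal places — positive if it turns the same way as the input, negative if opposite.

-3042.5471 rpm (opposite to input, |ω| = 3042.5471 rpm)

Stage 1 [80T→80T]: ω = 3443.0000×80/80 = 3443.0000 rpm, dir flips to −; running = −3443.0000
Stage 2 [80T→95T]: ω = 3443.0000×80/95 = 2899.3684 rpm, dir flips to +; running = +2899.3684
Stage 3 [85T→81T]: ω = 2899.3684×85/81 = 3042.5471 rpm, dir flips to −; running = −3042.5471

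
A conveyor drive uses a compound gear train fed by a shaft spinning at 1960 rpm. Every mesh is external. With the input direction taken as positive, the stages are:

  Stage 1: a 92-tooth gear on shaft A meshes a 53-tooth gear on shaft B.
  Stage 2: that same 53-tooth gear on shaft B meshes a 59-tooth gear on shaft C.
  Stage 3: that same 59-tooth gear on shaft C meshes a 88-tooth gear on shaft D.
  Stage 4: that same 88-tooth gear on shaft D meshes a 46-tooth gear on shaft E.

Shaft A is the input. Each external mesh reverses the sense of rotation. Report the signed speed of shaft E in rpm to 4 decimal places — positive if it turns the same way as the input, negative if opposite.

Stage 1 [92T→53T]: ω = 1960.0000×92/53 = 3402.2642 rpm, dir flips to −; running = −3402.2642
Stage 2 [53T→59T]: ω = 3402.2642×53/59 = 3056.2712 rpm, dir flips to +; running = +3056.2712
Stage 3 [59T→88T]: ω = 3056.2712×59/88 = 2049.0909 rpm, dir flips to −; running = −2049.0909
Stage 4 [88T→46T]: ω = 2049.0909×88/46 = 3920.0000 rpm, dir flips to +; running = +3920.0000

+3920.0000 rpm (same as input, |ω| = 3920.0000 rpm)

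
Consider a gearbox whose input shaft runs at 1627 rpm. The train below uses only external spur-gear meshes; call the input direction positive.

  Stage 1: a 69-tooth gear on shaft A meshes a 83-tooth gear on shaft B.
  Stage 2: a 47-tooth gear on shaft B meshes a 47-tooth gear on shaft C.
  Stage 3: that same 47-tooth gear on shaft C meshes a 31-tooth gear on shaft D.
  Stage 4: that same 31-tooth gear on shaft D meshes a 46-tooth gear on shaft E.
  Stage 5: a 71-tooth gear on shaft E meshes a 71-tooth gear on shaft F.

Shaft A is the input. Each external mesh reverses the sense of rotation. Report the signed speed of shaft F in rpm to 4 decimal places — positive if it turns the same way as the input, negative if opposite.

Stage 1 [69T→83T]: ω = 1627.0000×69/83 = 1352.5663 rpm, dir flips to −; running = −1352.5663
Stage 2 [47T→47T]: ω = 1352.5663×47/47 = 1352.5663 rpm, dir flips to +; running = +1352.5663
Stage 3 [47T→31T]: ω = 1352.5663×47/31 = 2050.6650 rpm, dir flips to −; running = −2050.6650
Stage 4 [31T→46T]: ω = 2050.6650×31/46 = 1381.9699 rpm, dir flips to +; running = +1381.9699
Stage 5 [71T→71T]: ω = 1381.9699×71/71 = 1381.9699 rpm, dir flips to −; running = −1381.9699

-1381.9699 rpm (opposite to input, |ω| = 1381.9699 rpm)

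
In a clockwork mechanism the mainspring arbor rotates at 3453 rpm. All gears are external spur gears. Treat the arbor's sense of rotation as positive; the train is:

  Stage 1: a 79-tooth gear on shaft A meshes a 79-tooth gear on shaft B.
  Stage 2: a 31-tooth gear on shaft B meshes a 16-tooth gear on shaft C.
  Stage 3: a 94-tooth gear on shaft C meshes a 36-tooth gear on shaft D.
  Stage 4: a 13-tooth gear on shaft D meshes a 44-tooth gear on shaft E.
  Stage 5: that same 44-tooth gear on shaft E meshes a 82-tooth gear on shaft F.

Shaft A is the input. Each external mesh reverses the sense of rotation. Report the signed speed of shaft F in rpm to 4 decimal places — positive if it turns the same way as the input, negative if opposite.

-2769.4475 rpm (opposite to input, |ω| = 2769.4475 rpm)

Stage 1 [79T→79T]: ω = 3453.0000×79/79 = 3453.0000 rpm, dir flips to −; running = −3453.0000
Stage 2 [31T→16T]: ω = 3453.0000×31/16 = 6690.1875 rpm, dir flips to +; running = +6690.1875
Stage 3 [94T→36T]: ω = 6690.1875×94/36 = 17468.8229 rpm, dir flips to −; running = −17468.8229
Stage 4 [13T→44T]: ω = 17468.8229×13/44 = 5161.2431 rpm, dir flips to +; running = +5161.2431
Stage 5 [44T→82T]: ω = 5161.2431×44/82 = 2769.4475 rpm, dir flips to −; running = −2769.4475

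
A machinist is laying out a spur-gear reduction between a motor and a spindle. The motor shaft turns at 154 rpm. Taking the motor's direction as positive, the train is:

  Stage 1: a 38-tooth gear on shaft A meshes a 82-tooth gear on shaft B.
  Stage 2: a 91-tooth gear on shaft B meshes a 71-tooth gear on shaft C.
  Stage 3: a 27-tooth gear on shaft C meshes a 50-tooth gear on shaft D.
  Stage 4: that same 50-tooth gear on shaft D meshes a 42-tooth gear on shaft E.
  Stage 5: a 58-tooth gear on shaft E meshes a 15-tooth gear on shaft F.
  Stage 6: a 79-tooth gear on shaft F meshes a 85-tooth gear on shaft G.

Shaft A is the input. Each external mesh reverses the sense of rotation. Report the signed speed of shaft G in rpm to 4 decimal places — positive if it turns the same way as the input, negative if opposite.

Stage 1 [38T→82T]: ω = 154.0000×38/82 = 71.3659 rpm, dir flips to −; running = −71.3659
Stage 2 [91T→71T]: ω = 71.3659×91/71 = 91.4689 rpm, dir flips to +; running = +91.4689
Stage 3 [27T→50T]: ω = 91.4689×27/50 = 49.3932 rpm, dir flips to −; running = −49.3932
Stage 4 [50T→42T]: ω = 49.3932×50/42 = 58.8014 rpm, dir flips to +; running = +58.8014
Stage 5 [58T→15T]: ω = 58.8014×58/15 = 227.3656 rpm, dir flips to −; running = −227.3656
Stage 6 [79T→85T]: ω = 227.3656×79/85 = 211.3162 rpm, dir flips to +; running = +211.3162

+211.3162 rpm (same as input, |ω| = 211.3162 rpm)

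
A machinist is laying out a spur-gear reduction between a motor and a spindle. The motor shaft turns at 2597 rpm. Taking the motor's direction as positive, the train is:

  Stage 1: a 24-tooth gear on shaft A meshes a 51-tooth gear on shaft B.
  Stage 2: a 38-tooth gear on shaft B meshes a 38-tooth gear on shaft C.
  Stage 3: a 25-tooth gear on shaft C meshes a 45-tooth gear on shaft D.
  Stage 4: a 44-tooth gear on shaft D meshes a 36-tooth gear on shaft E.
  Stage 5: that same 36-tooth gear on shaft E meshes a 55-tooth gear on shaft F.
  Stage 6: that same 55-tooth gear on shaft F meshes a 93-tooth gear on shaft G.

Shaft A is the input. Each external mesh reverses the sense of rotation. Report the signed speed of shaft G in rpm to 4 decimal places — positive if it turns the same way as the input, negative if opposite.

+321.2257 rpm (same as input, |ω| = 321.2257 rpm)

Stage 1 [24T→51T]: ω = 2597.0000×24/51 = 1222.1176 rpm, dir flips to −; running = −1222.1176
Stage 2 [38T→38T]: ω = 1222.1176×38/38 = 1222.1176 rpm, dir flips to +; running = +1222.1176
Stage 3 [25T→45T]: ω = 1222.1176×25/45 = 678.9542 rpm, dir flips to −; running = −678.9542
Stage 4 [44T→36T]: ω = 678.9542×44/36 = 829.8330 rpm, dir flips to +; running = +829.8330
Stage 5 [36T→55T]: ω = 829.8330×36/55 = 543.1634 rpm, dir flips to −; running = −543.1634
Stage 6 [55T→93T]: ω = 543.1634×55/93 = 321.2257 rpm, dir flips to +; running = +321.2257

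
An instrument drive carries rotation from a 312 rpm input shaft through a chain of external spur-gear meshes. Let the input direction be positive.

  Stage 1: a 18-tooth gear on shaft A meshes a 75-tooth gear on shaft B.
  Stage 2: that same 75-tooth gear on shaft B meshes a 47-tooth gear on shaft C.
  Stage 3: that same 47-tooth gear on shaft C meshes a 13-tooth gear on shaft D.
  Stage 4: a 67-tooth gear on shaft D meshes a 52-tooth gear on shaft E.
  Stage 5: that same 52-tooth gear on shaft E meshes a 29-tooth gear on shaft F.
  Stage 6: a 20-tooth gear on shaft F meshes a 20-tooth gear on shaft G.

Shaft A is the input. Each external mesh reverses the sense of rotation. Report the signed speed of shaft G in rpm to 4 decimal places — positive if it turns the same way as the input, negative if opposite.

Stage 1 [18T→75T]: ω = 312.0000×18/75 = 74.8800 rpm, dir flips to −; running = −74.8800
Stage 2 [75T→47T]: ω = 74.8800×75/47 = 119.4894 rpm, dir flips to +; running = +119.4894
Stage 3 [47T→13T]: ω = 119.4894×47/13 = 432.0000 rpm, dir flips to −; running = −432.0000
Stage 4 [67T→52T]: ω = 432.0000×67/52 = 556.6154 rpm, dir flips to +; running = +556.6154
Stage 5 [52T→29T]: ω = 556.6154×52/29 = 998.0690 rpm, dir flips to −; running = −998.0690
Stage 6 [20T→20T]: ω = 998.0690×20/20 = 998.0690 rpm, dir flips to +; running = +998.0690

+998.0690 rpm (same as input, |ω| = 998.0690 rpm)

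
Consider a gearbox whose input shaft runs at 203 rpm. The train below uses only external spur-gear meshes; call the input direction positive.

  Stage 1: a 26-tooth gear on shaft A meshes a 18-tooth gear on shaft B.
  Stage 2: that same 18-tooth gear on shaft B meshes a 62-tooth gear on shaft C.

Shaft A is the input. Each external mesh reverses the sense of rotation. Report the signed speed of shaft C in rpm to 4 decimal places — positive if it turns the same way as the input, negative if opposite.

Stage 1 [26T→18T]: ω = 203.0000×26/18 = 293.2222 rpm, dir flips to −; running = −293.2222
Stage 2 [18T→62T]: ω = 293.2222×18/62 = 85.1290 rpm, dir flips to +; running = +85.1290

+85.1290 rpm (same as input, |ω| = 85.1290 rpm)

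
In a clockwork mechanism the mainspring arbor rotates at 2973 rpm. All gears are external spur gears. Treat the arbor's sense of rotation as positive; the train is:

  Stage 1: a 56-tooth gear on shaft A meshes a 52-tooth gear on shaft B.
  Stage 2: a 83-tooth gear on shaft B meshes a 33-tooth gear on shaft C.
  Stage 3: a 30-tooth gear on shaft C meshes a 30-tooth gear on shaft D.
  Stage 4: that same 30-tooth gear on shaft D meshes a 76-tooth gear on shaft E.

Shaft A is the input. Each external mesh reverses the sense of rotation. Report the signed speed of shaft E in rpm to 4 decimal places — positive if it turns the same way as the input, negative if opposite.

Stage 1 [56T→52T]: ω = 2973.0000×56/52 = 3201.6923 rpm, dir flips to −; running = −3201.6923
Stage 2 [83T→33T]: ω = 3201.6923×83/33 = 8052.7413 rpm, dir flips to +; running = +8052.7413
Stage 3 [30T→30T]: ω = 8052.7413×30/30 = 8052.7413 rpm, dir flips to −; running = −8052.7413
Stage 4 [30T→76T]: ω = 8052.7413×30/76 = 3178.7137 rpm, dir flips to +; running = +3178.7137

+3178.7137 rpm (same as input, |ω| = 3178.7137 rpm)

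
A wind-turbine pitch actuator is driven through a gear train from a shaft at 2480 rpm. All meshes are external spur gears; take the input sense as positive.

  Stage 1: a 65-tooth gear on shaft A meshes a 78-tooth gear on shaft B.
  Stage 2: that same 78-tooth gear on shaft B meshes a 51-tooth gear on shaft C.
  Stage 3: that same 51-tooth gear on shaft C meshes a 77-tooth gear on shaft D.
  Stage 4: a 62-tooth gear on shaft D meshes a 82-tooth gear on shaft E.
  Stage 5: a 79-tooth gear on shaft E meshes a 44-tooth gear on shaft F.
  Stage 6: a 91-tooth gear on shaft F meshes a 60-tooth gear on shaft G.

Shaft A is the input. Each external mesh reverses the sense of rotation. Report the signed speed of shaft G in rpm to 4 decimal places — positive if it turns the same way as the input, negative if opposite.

Stage 1 [65T→78T]: ω = 2480.0000×65/78 = 2066.6667 rpm, dir flips to −; running = −2066.6667
Stage 2 [78T→51T]: ω = 2066.6667×78/51 = 3160.7843 rpm, dir flips to +; running = +3160.7843
Stage 3 [51T→77T]: ω = 3160.7843×51/77 = 2093.5065 rpm, dir flips to −; running = −2093.5065
Stage 4 [62T→82T]: ω = 2093.5065×62/82 = 1582.8952 rpm, dir flips to +; running = +1582.8952
Stage 5 [79T→44T]: ω = 1582.8952×79/44 = 2842.0163 rpm, dir flips to −; running = −2842.0163
Stage 6 [91T→60T]: ω = 2842.0163×91/60 = 4310.3914 rpm, dir flips to +; running = +4310.3914

+4310.3914 rpm (same as input, |ω| = 4310.3914 rpm)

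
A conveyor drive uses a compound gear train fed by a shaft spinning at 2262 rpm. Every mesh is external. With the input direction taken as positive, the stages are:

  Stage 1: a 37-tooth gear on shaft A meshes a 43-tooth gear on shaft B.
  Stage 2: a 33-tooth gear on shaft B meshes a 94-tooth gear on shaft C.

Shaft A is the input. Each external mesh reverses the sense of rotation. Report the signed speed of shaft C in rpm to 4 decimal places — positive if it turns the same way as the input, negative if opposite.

Stage 1 [37T→43T]: ω = 2262.0000×37/43 = 1946.3721 rpm, dir flips to −; running = −1946.3721
Stage 2 [33T→94T]: ω = 1946.3721×33/94 = 683.3008 rpm, dir flips to +; running = +683.3008

+683.3008 rpm (same as input, |ω| = 683.3008 rpm)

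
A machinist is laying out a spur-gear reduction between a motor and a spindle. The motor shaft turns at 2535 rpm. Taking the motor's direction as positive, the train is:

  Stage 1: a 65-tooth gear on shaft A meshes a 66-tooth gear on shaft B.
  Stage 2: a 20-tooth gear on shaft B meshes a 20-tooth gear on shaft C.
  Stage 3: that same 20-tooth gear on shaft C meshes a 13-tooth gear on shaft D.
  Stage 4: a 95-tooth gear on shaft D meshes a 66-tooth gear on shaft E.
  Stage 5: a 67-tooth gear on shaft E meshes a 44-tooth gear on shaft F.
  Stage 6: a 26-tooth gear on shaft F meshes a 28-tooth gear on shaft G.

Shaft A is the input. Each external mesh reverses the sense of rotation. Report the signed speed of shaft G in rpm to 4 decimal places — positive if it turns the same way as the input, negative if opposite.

Stage 1 [65T→66T]: ω = 2535.0000×65/66 = 2496.5909 rpm, dir flips to −; running = −2496.5909
Stage 2 [20T→20T]: ω = 2496.5909×20/20 = 2496.5909 rpm, dir flips to +; running = +2496.5909
Stage 3 [20T→13T]: ω = 2496.5909×20/13 = 3840.9091 rpm, dir flips to −; running = −3840.9091
Stage 4 [95T→66T]: ω = 3840.9091×95/66 = 5528.5813 rpm, dir flips to +; running = +5528.5813
Stage 5 [67T→44T]: ω = 5528.5813×67/44 = 8418.5215 rpm, dir flips to −; running = −8418.5215
Stage 6 [26T→28T]: ω = 8418.5215×26/28 = 7817.1985 rpm, dir flips to +; running = +7817.1985

+7817.1985 rpm (same as input, |ω| = 7817.1985 rpm)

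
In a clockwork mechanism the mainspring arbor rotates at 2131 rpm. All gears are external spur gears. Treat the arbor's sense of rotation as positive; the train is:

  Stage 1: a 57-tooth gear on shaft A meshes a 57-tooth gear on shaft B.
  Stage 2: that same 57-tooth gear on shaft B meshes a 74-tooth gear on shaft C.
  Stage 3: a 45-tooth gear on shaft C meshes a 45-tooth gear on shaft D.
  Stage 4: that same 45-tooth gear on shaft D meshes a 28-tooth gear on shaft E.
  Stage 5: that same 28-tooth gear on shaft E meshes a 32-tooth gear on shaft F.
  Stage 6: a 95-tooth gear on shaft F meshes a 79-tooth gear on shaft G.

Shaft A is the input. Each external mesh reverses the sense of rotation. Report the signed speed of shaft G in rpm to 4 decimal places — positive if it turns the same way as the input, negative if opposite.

+2775.7838 rpm (same as input, |ω| = 2775.7838 rpm)

Stage 1 [57T→57T]: ω = 2131.0000×57/57 = 2131.0000 rpm, dir flips to −; running = −2131.0000
Stage 2 [57T→74T]: ω = 2131.0000×57/74 = 1641.4459 rpm, dir flips to +; running = +1641.4459
Stage 3 [45T→45T]: ω = 1641.4459×45/45 = 1641.4459 rpm, dir flips to −; running = −1641.4459
Stage 4 [45T→28T]: ω = 1641.4459×45/28 = 2638.0381 rpm, dir flips to +; running = +2638.0381
Stage 5 [28T→32T]: ω = 2638.0381×28/32 = 2308.2834 rpm, dir flips to −; running = −2308.2834
Stage 6 [95T→79T]: ω = 2308.2834×95/79 = 2775.7838 rpm, dir flips to +; running = +2775.7838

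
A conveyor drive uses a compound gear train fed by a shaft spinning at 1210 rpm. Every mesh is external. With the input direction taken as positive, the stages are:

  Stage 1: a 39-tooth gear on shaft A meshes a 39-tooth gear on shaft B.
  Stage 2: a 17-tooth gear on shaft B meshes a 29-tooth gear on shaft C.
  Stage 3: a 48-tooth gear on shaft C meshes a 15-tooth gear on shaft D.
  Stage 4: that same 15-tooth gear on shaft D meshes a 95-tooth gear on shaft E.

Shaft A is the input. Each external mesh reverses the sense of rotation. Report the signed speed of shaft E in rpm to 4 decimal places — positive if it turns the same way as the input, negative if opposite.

Stage 1 [39T→39T]: ω = 1210.0000×39/39 = 1210.0000 rpm, dir flips to −; running = −1210.0000
Stage 2 [17T→29T]: ω = 1210.0000×17/29 = 709.3103 rpm, dir flips to +; running = +709.3103
Stage 3 [48T→15T]: ω = 709.3103×48/15 = 2269.7931 rpm, dir flips to −; running = −2269.7931
Stage 4 [15T→95T]: ω = 2269.7931×15/95 = 358.3884 rpm, dir flips to +; running = +358.3884

+358.3884 rpm (same as input, |ω| = 358.3884 rpm)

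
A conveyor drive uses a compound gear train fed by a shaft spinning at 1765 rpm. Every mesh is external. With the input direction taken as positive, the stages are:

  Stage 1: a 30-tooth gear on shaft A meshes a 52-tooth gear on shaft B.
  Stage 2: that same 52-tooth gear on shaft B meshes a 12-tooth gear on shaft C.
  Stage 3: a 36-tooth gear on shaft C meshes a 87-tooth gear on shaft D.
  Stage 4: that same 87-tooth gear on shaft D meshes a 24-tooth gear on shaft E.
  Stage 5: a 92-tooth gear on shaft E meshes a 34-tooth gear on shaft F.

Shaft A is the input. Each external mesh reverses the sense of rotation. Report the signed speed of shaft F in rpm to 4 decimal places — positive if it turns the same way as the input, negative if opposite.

Stage 1 [30T→52T]: ω = 1765.0000×30/52 = 1018.2692 rpm, dir flips to −; running = −1018.2692
Stage 2 [52T→12T]: ω = 1018.2692×52/12 = 4412.5000 rpm, dir flips to +; running = +4412.5000
Stage 3 [36T→87T]: ω = 4412.5000×36/87 = 1825.8621 rpm, dir flips to −; running = −1825.8621
Stage 4 [87T→24T]: ω = 1825.8621×87/24 = 6618.7500 rpm, dir flips to +; running = +6618.7500
Stage 5 [92T→34T]: ω = 6618.7500×92/34 = 17909.5588 rpm, dir flips to −; running = −17909.5588

-17909.5588 rpm (opposite to input, |ω| = 17909.5588 rpm)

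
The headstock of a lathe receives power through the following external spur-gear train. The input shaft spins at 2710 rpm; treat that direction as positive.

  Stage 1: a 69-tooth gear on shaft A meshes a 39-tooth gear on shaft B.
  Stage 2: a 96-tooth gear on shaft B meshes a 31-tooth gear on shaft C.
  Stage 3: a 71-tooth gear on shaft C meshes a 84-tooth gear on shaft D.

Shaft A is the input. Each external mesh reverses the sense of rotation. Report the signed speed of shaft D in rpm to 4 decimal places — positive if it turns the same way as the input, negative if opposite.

Stage 1 [69T→39T]: ω = 2710.0000×69/39 = 4794.6154 rpm, dir flips to −; running = −4794.6154
Stage 2 [96T→31T]: ω = 4794.6154×96/31 = 14847.8412 rpm, dir flips to +; running = +14847.8412
Stage 3 [71T→84T]: ω = 14847.8412×71/84 = 12549.9610 rpm, dir flips to −; running = −12549.9610

-12549.9610 rpm (opposite to input, |ω| = 12549.9610 rpm)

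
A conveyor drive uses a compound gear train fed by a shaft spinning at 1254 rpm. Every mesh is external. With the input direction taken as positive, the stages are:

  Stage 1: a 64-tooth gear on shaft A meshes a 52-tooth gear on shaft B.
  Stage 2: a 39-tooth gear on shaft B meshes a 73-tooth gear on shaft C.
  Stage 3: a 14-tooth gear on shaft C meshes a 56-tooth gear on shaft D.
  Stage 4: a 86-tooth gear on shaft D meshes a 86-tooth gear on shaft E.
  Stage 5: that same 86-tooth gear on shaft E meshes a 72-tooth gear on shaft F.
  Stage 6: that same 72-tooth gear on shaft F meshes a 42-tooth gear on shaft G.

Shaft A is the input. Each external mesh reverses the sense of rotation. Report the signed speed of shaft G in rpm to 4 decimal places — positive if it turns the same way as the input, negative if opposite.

Stage 1 [64T→52T]: ω = 1254.0000×64/52 = 1543.3846 rpm, dir flips to −; running = −1543.3846
Stage 2 [39T→73T]: ω = 1543.3846×39/73 = 824.5479 rpm, dir flips to +; running = +824.5479
Stage 3 [14T→56T]: ω = 824.5479×14/56 = 206.1370 rpm, dir flips to −; running = −206.1370
Stage 4 [86T→86T]: ω = 206.1370×86/86 = 206.1370 rpm, dir flips to +; running = +206.1370
Stage 5 [86T→72T]: ω = 206.1370×86/72 = 246.2192 rpm, dir flips to −; running = −246.2192
Stage 6 [72T→42T]: ω = 246.2192×72/42 = 422.0900 rpm, dir flips to +; running = +422.0900

+422.0900 rpm (same as input, |ω| = 422.0900 rpm)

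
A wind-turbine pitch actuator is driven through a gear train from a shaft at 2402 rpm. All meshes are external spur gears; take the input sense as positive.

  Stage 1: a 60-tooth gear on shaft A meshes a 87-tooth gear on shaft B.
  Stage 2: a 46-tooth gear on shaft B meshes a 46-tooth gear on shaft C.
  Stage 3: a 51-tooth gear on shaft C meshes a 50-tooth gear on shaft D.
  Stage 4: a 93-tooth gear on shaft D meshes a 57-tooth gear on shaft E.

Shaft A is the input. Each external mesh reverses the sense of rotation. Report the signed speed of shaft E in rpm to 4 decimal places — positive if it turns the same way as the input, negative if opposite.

Stage 1 [60T→87T]: ω = 2402.0000×60/87 = 1656.5517 rpm, dir flips to −; running = −1656.5517
Stage 2 [46T→46T]: ω = 1656.5517×46/46 = 1656.5517 rpm, dir flips to +; running = +1656.5517
Stage 3 [51T→50T]: ω = 1656.5517×51/50 = 1689.6828 rpm, dir flips to −; running = −1689.6828
Stage 4 [93T→57T]: ω = 1689.6828×93/57 = 2756.8508 rpm, dir flips to +; running = +2756.8508

+2756.8508 rpm (same as input, |ω| = 2756.8508 rpm)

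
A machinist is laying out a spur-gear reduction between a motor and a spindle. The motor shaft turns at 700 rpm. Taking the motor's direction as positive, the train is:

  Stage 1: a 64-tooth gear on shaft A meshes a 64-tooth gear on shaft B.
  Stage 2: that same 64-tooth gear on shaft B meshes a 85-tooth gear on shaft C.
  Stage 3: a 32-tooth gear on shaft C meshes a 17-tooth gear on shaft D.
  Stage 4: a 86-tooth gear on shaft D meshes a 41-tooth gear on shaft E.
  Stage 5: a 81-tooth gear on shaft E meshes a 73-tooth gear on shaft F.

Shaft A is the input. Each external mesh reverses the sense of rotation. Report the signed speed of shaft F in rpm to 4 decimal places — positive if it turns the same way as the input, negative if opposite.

Stage 1 [64T→64T]: ω = 700.0000×64/64 = 700.0000 rpm, dir flips to −; running = −700.0000
Stage 2 [64T→85T]: ω = 700.0000×64/85 = 527.0588 rpm, dir flips to +; running = +527.0588
Stage 3 [32T→17T]: ω = 527.0588×32/17 = 992.1107 rpm, dir flips to −; running = −992.1107
Stage 4 [86T→41T]: ω = 992.1107×86/41 = 2081.0127 rpm, dir flips to +; running = +2081.0127
Stage 5 [81T→73T]: ω = 2081.0127×81/73 = 2309.0689 rpm, dir flips to −; running = −2309.0689

-2309.0689 rpm (opposite to input, |ω| = 2309.0689 rpm)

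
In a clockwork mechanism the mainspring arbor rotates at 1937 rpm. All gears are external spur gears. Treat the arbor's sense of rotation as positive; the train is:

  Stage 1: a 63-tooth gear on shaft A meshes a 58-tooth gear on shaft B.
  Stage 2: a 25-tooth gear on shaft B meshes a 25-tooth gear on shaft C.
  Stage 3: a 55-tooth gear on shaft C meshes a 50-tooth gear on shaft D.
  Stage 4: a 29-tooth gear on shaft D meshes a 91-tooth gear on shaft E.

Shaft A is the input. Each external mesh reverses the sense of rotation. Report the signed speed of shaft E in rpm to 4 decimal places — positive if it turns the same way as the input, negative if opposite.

+737.5500 rpm (same as input, |ω| = 737.5500 rpm)

Stage 1 [63T→58T]: ω = 1937.0000×63/58 = 2103.9828 rpm, dir flips to −; running = −2103.9828
Stage 2 [25T→25T]: ω = 2103.9828×25/25 = 2103.9828 rpm, dir flips to +; running = +2103.9828
Stage 3 [55T→50T]: ω = 2103.9828×55/50 = 2314.3810 rpm, dir flips to −; running = −2314.3810
Stage 4 [29T→91T]: ω = 2314.3810×29/91 = 737.5500 rpm, dir flips to +; running = +737.5500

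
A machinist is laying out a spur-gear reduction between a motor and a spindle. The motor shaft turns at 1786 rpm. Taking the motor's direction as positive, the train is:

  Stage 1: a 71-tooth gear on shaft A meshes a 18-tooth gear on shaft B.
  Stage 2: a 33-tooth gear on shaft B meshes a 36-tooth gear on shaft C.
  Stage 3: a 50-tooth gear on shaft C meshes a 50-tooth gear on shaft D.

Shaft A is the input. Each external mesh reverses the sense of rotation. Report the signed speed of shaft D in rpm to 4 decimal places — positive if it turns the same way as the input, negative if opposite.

Stage 1 [71T→18T]: ω = 1786.0000×71/18 = 7044.7778 rpm, dir flips to −; running = −7044.7778
Stage 2 [33T→36T]: ω = 7044.7778×33/36 = 6457.7130 rpm, dir flips to +; running = +6457.7130
Stage 3 [50T→50T]: ω = 6457.7130×50/50 = 6457.7130 rpm, dir flips to −; running = −6457.7130

-6457.7130 rpm (opposite to input, |ω| = 6457.7130 rpm)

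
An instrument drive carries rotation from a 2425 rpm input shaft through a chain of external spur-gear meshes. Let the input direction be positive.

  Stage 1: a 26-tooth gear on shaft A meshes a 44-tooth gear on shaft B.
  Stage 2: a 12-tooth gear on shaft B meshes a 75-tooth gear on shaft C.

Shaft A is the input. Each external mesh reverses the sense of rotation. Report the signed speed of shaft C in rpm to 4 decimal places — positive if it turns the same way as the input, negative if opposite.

Stage 1 [26T→44T]: ω = 2425.0000×26/44 = 1432.9545 rpm, dir flips to −; running = −1432.9545
Stage 2 [12T→75T]: ω = 1432.9545×12/75 = 229.2727 rpm, dir flips to +; running = +229.2727

+229.2727 rpm (same as input, |ω| = 229.2727 rpm)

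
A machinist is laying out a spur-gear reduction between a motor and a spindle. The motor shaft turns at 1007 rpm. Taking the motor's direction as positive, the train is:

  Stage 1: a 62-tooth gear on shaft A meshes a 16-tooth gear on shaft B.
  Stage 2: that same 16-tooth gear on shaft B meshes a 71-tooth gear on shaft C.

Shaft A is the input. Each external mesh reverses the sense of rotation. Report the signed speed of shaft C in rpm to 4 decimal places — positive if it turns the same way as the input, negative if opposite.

+879.3521 rpm (same as input, |ω| = 879.3521 rpm)

Stage 1 [62T→16T]: ω = 1007.0000×62/16 = 3902.1250 rpm, dir flips to −; running = −3902.1250
Stage 2 [16T→71T]: ω = 3902.1250×16/71 = 879.3521 rpm, dir flips to +; running = +879.3521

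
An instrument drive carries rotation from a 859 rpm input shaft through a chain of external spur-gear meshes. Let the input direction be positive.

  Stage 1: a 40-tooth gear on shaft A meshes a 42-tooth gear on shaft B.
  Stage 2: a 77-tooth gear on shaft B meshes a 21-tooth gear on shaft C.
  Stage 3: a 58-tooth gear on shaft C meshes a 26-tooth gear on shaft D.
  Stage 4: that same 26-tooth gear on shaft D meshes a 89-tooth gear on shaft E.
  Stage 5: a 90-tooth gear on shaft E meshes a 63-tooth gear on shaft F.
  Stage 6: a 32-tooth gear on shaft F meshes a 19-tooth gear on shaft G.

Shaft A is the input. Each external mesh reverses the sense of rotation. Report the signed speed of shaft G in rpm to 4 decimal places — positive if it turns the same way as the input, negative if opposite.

+4703.3968 rpm (same as input, |ω| = 4703.3968 rpm)

Stage 1 [40T→42T]: ω = 859.0000×40/42 = 818.0952 rpm, dir flips to −; running = −818.0952
Stage 2 [77T→21T]: ω = 818.0952×77/21 = 2999.6825 rpm, dir flips to +; running = +2999.6825
Stage 3 [58T→26T]: ω = 2999.6825×58/26 = 6691.5995 rpm, dir flips to −; running = −6691.5995
Stage 4 [26T→89T]: ω = 6691.5995×26/89 = 1954.8493 rpm, dir flips to +; running = +1954.8493
Stage 5 [90T→63T]: ω = 1954.8493×90/63 = 2792.6419 rpm, dir flips to −; running = −2792.6419
Stage 6 [32T→19T]: ω = 2792.6419×32/19 = 4703.3968 rpm, dir flips to +; running = +4703.3968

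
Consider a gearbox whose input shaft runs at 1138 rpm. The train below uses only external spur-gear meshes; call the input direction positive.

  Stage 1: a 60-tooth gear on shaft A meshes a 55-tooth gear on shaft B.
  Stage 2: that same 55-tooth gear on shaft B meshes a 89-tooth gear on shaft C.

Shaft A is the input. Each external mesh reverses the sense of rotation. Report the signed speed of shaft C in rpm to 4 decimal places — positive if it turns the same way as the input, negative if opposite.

+767.1910 rpm (same as input, |ω| = 767.1910 rpm)

Stage 1 [60T→55T]: ω = 1138.0000×60/55 = 1241.4545 rpm, dir flips to −; running = −1241.4545
Stage 2 [55T→89T]: ω = 1241.4545×55/89 = 767.1910 rpm, dir flips to +; running = +767.1910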